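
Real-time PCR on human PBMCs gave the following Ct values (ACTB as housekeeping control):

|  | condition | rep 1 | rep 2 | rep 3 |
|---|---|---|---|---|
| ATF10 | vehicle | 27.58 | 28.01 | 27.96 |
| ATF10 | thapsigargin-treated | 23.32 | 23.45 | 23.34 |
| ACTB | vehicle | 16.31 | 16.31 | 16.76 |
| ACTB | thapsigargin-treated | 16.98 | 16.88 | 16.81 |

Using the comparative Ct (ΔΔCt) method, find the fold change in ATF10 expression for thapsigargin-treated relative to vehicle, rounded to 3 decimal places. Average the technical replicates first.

Mean Ct: ATF10 vehicle 27.850; ATF10 thapsigargin-treated 23.370; ACTB vehicle 16.460; ACTB thapsigargin-treated 16.890
ΔCt(vehicle) = 27.850 − 16.460 = 11.390
ΔCt(thapsigargin-treated) = 23.370 − 16.890 = 6.480
ΔΔCt = 6.480 − 11.390 = -4.910
Fold change = 2^(−(-4.910)) = 2^4.910 = 30.0647

30.065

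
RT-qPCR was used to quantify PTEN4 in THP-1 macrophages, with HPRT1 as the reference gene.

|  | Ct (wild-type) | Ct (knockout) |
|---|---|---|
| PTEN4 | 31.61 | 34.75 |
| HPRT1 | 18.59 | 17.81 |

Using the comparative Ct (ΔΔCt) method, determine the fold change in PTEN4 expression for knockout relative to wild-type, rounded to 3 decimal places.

0.066

ΔCt(wild-type) = 31.610 − 18.590 = 13.020
ΔCt(knockout) = 34.750 − 17.810 = 16.940
ΔΔCt = 16.940 − 13.020 = 3.920
Fold change = 2^(−3.920) = 0.0661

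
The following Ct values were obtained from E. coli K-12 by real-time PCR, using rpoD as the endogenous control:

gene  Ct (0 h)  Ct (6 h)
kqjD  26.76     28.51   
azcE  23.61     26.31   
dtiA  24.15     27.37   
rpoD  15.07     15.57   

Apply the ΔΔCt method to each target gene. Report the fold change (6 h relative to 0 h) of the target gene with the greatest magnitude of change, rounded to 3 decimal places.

0.152

kqjD: ΔΔCt = (28.51−15.57) − (26.76−15.07) = 12.94 − 11.69 = 1.25; fold change = 2^-1.25 = 0.420
azcE: ΔΔCt = (26.31−15.57) − (23.61−15.07) = 10.74 − 8.54 = 2.20; fold change = 2^-2.20 = 0.218
dtiA: ΔΔCt = (27.37−15.57) − (24.15−15.07) = 11.80 − 9.08 = 2.72; fold change = 2^-2.72 = 0.152
dtiA has the largest |ΔΔCt| = 2.72.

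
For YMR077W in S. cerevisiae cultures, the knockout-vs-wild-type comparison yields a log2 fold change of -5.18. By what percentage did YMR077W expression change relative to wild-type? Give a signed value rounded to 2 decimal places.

Fold change = 2^(-5.18) = 0.0276
Percent change = (FC − 1) × 100% = (0.0276 − 1) × 100 = -97.24%

-97.24%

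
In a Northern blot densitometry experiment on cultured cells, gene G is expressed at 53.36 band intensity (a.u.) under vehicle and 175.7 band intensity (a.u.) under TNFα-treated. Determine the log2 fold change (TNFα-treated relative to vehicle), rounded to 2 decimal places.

Fold change = 175.7 / 53.36 = 3.2927
log2(3.2927) = 1.719

1.72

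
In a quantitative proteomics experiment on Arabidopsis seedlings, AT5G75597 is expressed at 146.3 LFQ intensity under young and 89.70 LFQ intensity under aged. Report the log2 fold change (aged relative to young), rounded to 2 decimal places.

-0.71

Fold change = 89.70 / 146.3 = 0.6131
log2(0.6131) = -0.706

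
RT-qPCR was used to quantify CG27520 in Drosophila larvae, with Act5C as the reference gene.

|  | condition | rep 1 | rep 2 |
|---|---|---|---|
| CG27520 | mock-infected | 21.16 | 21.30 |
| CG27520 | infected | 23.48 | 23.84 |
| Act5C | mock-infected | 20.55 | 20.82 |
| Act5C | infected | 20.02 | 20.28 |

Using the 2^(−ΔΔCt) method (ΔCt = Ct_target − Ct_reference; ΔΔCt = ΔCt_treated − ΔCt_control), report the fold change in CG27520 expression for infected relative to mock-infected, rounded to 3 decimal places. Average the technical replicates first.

Mean Ct: CG27520 mock-infected 21.230; CG27520 infected 23.660; Act5C mock-infected 20.685; Act5C infected 20.150
ΔCt(mock-infected) = 21.230 − 20.685 = 0.545
ΔCt(infected) = 23.660 − 20.150 = 3.510
ΔΔCt = 3.510 − 0.545 = 2.965
Fold change = 2^(−2.965) = 0.1281

0.128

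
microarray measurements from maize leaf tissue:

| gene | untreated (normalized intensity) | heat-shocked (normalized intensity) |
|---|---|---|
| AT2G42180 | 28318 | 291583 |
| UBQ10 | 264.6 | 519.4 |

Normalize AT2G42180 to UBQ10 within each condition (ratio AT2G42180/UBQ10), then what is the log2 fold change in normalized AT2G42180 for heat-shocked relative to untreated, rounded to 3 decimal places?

AT2G42180/UBQ10 (untreated) = 28318 / 264.6 = 107.02
AT2G42180/UBQ10 (heat-shocked) = 291583 / 519.4 = 561.38
Fold change = 561.38 / 107.02 = 5.2455
log2(5.2455) = 2.3911

2.391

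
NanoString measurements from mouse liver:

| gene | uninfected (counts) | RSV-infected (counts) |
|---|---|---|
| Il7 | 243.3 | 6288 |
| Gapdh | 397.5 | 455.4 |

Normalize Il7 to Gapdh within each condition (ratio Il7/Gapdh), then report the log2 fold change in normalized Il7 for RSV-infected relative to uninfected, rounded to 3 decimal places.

4.496

Il7/Gapdh (uninfected) = 243.3 / 397.5 = 0.61208
Il7/Gapdh (RSV-infected) = 6288 / 455.4 = 13.808
Fold change = 13.808 / 0.61208 = 22.5587
log2(22.5587) = 4.4956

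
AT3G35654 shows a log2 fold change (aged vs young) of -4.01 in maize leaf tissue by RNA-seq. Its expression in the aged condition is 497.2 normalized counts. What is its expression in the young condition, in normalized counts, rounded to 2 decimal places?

Fold change = 2^(-4.01) = 0.0621
young expression = 497.2 / 0.0621 = 8010.53

8010.53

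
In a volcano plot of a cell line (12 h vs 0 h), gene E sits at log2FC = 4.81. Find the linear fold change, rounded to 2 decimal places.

28.05

Fold change = 2^(4.81) = 28.051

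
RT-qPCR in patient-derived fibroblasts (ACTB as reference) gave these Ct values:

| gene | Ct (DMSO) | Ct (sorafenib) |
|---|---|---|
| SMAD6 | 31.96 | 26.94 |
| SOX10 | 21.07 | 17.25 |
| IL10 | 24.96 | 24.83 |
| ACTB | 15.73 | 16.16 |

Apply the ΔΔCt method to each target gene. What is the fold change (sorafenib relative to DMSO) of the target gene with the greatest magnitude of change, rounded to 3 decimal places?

SMAD6: ΔΔCt = (26.94−16.16) − (31.96−15.73) = 10.78 − 16.23 = -5.45; fold change = 2^5.45 = 43.713
SOX10: ΔΔCt = (17.25−16.16) − (21.07−15.73) = 1.09 − 5.34 = -4.25; fold change = 2^4.25 = 19.027
IL10: ΔΔCt = (24.83−16.16) − (24.96−15.73) = 8.67 − 9.23 = -0.56; fold change = 2^0.56 = 1.474
SMAD6 has the largest |ΔΔCt| = 5.45.

43.713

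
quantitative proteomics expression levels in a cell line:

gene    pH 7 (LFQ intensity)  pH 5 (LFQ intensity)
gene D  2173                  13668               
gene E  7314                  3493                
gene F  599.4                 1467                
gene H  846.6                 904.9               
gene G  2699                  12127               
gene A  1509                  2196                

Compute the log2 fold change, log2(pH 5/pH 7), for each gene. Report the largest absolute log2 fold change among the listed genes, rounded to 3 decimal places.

log2(13668/2173) = 2.653  (gene D)
log2(3493/7314) = -1.066  (gene E)
log2(1467/599.4) = 1.291  (gene F)
log2(904.9/846.6) = 0.096  (gene H)
log2(12127/2699) = 2.168  (gene G)
log2(2196/1509) = 0.541  (gene A)
The largest magnitude belongs to gene D.

2.653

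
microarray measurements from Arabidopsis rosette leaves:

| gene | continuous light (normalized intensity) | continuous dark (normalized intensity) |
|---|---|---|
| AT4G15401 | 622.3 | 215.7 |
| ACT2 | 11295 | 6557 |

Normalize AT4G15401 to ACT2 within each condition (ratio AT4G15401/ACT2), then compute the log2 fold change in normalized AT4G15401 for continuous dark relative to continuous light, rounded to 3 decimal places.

-0.744

AT4G15401/ACT2 (continuous light) = 622.3 / 11295 = 0.055095
AT4G15401/ACT2 (continuous dark) = 215.7 / 6557 = 0.032896
Fold change = 0.032896 / 0.055095 = 0.5971
log2(0.5971) = -0.7440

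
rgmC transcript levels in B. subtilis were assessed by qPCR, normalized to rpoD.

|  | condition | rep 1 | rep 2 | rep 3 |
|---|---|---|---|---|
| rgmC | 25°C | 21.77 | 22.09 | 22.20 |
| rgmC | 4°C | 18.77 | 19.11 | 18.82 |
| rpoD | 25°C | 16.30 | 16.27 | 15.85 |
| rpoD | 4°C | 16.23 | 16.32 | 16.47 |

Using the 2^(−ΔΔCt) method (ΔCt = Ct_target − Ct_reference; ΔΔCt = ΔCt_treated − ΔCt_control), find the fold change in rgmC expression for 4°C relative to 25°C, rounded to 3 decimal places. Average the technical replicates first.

Mean Ct: rgmC 25°C 22.020; rgmC 4°C 18.900; rpoD 25°C 16.140; rpoD 4°C 16.340
ΔCt(25°C) = 22.020 − 16.140 = 5.880
ΔCt(4°C) = 18.900 − 16.340 = 2.560
ΔΔCt = 2.560 − 5.880 = -3.320
Fold change = 2^(−(-3.320)) = 2^3.320 = 9.9866

9.987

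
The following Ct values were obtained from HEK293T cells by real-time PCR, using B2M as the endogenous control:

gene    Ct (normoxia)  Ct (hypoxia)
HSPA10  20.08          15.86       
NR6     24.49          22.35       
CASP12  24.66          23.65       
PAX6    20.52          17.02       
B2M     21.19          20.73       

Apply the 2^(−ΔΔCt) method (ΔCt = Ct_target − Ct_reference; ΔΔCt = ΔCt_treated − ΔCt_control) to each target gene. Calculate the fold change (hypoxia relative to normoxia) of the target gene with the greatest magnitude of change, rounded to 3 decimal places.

HSPA10: ΔΔCt = (15.86−20.73) − (20.08−21.19) = -4.87 − (-1.11) = -3.76; fold change = 2^3.76 = 13.548
NR6: ΔΔCt = (22.35−20.73) − (24.49−21.19) = 1.62 − 3.30 = -1.68; fold change = 2^1.68 = 3.204
CASP12: ΔΔCt = (23.65−20.73) − (24.66−21.19) = 2.92 − 3.47 = -0.55; fold change = 2^0.55 = 1.464
PAX6: ΔΔCt = (17.02−20.73) − (20.52−21.19) = -3.71 − (-0.67) = -3.04; fold change = 2^3.04 = 8.225
HSPA10 has the largest |ΔΔCt| = 3.76.

13.548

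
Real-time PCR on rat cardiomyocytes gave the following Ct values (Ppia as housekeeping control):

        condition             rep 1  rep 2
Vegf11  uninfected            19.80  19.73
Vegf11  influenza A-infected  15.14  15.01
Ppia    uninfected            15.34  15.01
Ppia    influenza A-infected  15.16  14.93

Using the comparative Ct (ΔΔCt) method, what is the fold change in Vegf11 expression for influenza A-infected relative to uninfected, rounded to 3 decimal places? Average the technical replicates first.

Mean Ct: Vegf11 uninfected 19.765; Vegf11 influenza A-infected 15.075; Ppia uninfected 15.175; Ppia influenza A-infected 15.045
ΔCt(uninfected) = 19.765 − 15.175 = 4.590
ΔCt(influenza A-infected) = 15.075 − 15.045 = 0.030
ΔΔCt = 0.030 − 4.590 = -4.560
Fold change = 2^(−(-4.560)) = 2^4.560 = 23.5883

23.588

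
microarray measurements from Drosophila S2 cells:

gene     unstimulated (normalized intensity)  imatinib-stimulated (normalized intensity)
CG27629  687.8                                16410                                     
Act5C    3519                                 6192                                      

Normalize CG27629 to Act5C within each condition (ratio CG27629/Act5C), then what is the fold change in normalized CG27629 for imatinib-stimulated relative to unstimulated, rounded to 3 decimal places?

13.559

CG27629/Act5C (unstimulated) = 687.8 / 3519 = 0.19545
CG27629/Act5C (imatinib-stimulated) = 16410 / 6192 = 2.6502
Fold change = 2.6502 / 0.19545 = 13.5592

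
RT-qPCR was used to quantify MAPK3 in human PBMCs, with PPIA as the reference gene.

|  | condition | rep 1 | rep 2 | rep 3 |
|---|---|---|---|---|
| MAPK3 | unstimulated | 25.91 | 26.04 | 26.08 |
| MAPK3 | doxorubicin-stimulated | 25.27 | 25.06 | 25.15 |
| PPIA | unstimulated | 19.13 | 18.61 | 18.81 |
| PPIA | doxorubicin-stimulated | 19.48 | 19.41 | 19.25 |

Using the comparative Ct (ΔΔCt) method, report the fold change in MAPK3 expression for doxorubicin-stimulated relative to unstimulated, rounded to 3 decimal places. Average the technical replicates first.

Mean Ct: MAPK3 unstimulated 26.010; MAPK3 doxorubicin-stimulated 25.160; PPIA unstimulated 18.850; PPIA doxorubicin-stimulated 19.380
ΔCt(unstimulated) = 26.010 − 18.850 = 7.160
ΔCt(doxorubicin-stimulated) = 25.160 − 19.380 = 5.780
ΔΔCt = 5.780 − 7.160 = -1.380
Fold change = 2^(−(-1.380)) = 2^1.380 = 2.6027

2.603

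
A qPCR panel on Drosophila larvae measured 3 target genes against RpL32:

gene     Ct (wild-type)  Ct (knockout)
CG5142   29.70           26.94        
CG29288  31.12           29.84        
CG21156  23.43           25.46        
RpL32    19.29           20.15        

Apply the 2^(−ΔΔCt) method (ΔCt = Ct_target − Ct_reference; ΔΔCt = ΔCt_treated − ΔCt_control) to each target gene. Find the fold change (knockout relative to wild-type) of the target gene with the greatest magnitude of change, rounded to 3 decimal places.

CG5142: ΔΔCt = (26.94−20.15) − (29.70−19.29) = 6.79 − 10.41 = -3.62; fold change = 2^3.62 = 12.295
CG29288: ΔΔCt = (29.84−20.15) − (31.12−19.29) = 9.69 − 11.83 = -2.14; fold change = 2^2.14 = 4.408
CG21156: ΔΔCt = (25.46−20.15) − (23.43−19.29) = 5.31 − 4.14 = 1.17; fold change = 2^-1.17 = 0.444
CG5142 has the largest |ΔΔCt| = 3.62.

12.295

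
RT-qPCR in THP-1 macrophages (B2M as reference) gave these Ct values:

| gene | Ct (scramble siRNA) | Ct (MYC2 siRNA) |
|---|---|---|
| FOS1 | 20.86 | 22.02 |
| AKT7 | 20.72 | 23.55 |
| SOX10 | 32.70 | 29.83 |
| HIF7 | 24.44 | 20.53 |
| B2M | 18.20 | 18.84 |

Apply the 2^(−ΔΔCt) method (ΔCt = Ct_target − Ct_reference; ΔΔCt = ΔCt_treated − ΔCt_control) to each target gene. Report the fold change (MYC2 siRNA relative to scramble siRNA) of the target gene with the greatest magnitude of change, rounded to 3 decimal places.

FOS1: ΔΔCt = (22.02−18.84) − (20.86−18.20) = 3.18 − 2.66 = 0.52; fold change = 2^-0.52 = 0.697
AKT7: ΔΔCt = (23.55−18.84) − (20.72−18.20) = 4.71 − 2.52 = 2.19; fold change = 2^-2.19 = 0.219
SOX10: ΔΔCt = (29.83−18.84) − (32.70−18.20) = 10.99 − 14.50 = -3.51; fold change = 2^3.51 = 11.392
HIF7: ΔΔCt = (20.53−18.84) − (24.44−18.20) = 1.69 − 6.24 = -4.55; fold change = 2^4.55 = 23.425
HIF7 has the largest |ΔΔCt| = 4.55.

23.425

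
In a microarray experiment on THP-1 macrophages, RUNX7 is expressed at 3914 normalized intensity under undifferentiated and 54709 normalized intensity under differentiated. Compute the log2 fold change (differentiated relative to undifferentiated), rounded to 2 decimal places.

Fold change = 54709 / 3914 = 13.9778
log2(13.9778) = 3.805

3.81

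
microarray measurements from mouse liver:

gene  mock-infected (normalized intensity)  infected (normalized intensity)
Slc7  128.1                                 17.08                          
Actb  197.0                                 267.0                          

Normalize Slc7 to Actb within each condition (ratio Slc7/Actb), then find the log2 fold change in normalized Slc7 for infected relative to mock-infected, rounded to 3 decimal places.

-3.346

Slc7/Actb (mock-infected) = 128.1 / 197.0 = 0.65025
Slc7/Actb (infected) = 17.08 / 267.0 = 0.06397
Fold change = 0.06397 / 0.65025 = 0.0984
log2(0.0984) = -3.3455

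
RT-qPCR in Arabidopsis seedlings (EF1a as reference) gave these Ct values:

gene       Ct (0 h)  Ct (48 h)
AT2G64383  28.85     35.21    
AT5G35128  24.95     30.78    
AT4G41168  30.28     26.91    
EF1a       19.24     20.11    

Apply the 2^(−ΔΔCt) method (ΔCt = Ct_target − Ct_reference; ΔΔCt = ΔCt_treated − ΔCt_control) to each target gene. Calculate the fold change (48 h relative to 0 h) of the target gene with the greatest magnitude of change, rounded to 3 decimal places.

AT2G64383: ΔΔCt = (35.21−20.11) − (28.85−19.24) = 15.10 − 9.61 = 5.49; fold change = 2^-5.49 = 0.022
AT5G35128: ΔΔCt = (30.78−20.11) − (24.95−19.24) = 10.67 − 5.71 = 4.96; fold change = 2^-4.96 = 0.032
AT4G41168: ΔΔCt = (26.91−20.11) − (30.28−19.24) = 6.80 − 11.04 = -4.24; fold change = 2^4.24 = 18.896
AT2G64383 has the largest |ΔΔCt| = 5.49.

0.022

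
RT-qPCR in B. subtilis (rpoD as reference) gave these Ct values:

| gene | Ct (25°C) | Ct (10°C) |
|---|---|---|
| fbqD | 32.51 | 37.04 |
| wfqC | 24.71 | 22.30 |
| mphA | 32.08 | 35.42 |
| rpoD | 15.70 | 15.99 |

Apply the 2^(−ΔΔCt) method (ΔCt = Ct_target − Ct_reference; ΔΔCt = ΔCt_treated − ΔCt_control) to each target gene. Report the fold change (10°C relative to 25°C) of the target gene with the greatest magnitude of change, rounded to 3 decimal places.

fbqD: ΔΔCt = (37.04−15.99) − (32.51−15.70) = 21.05 − 16.81 = 4.24; fold change = 2^-4.24 = 0.053
wfqC: ΔΔCt = (22.30−15.99) − (24.71−15.70) = 6.31 − 9.01 = -2.70; fold change = 2^2.70 = 6.498
mphA: ΔΔCt = (35.42−15.99) − (32.08−15.70) = 19.43 − 16.38 = 3.05; fold change = 2^-3.05 = 0.121
fbqD has the largest |ΔΔCt| = 4.24.

0.053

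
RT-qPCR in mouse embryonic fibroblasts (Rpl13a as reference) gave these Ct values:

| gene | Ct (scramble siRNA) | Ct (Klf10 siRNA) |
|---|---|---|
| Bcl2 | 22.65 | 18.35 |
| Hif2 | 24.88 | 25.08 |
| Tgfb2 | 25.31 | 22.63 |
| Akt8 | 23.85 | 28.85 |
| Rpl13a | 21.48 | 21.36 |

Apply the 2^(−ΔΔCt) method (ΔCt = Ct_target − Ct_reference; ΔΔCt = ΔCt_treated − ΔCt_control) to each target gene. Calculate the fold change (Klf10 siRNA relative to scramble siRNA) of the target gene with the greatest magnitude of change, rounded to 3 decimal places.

Bcl2: ΔΔCt = (18.35−21.36) − (22.65−21.48) = -3.01 − 1.17 = -4.18; fold change = 2^4.18 = 18.126
Hif2: ΔΔCt = (25.08−21.36) − (24.88−21.48) = 3.72 − 3.40 = 0.32; fold change = 2^-0.32 = 0.801
Tgfb2: ΔΔCt = (22.63−21.36) − (25.31−21.48) = 1.27 − 3.83 = -2.56; fold change = 2^2.56 = 5.897
Akt8: ΔΔCt = (28.85−21.36) − (23.85−21.48) = 7.49 − 2.37 = 5.12; fold change = 2^-5.12 = 0.029
Akt8 has the largest |ΔΔCt| = 5.12.

0.029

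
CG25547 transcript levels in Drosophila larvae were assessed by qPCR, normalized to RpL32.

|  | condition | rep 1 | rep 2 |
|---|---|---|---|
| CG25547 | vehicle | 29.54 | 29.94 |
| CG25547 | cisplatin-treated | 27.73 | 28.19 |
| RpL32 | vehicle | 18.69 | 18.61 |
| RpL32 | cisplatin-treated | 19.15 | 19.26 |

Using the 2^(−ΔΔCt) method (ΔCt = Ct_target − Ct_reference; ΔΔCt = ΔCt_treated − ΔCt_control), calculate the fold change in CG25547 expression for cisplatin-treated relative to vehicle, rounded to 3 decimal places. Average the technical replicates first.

5.046

Mean Ct: CG25547 vehicle 29.740; CG25547 cisplatin-treated 27.960; RpL32 vehicle 18.650; RpL32 cisplatin-treated 19.205
ΔCt(vehicle) = 29.740 − 18.650 = 11.090
ΔCt(cisplatin-treated) = 27.960 − 19.205 = 8.755
ΔΔCt = 8.755 − 11.090 = -2.335
Fold change = 2^(−(-2.335)) = 2^2.335 = 5.0455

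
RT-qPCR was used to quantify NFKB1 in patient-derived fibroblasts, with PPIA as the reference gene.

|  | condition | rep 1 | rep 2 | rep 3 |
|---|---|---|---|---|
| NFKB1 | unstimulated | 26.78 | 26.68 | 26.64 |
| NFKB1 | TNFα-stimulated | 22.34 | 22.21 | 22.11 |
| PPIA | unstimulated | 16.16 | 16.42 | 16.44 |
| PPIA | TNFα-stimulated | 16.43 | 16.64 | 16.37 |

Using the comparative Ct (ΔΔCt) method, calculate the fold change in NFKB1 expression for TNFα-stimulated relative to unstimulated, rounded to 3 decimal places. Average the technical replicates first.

Mean Ct: NFKB1 unstimulated 26.700; NFKB1 TNFα-stimulated 22.220; PPIA unstimulated 16.340; PPIA TNFα-stimulated 16.480
ΔCt(unstimulated) = 26.700 − 16.340 = 10.360
ΔCt(TNFα-stimulated) = 22.220 − 16.480 = 5.740
ΔΔCt = 5.740 − 10.360 = -4.620
Fold change = 2^(−(-4.620)) = 2^4.620 = 24.5900

24.590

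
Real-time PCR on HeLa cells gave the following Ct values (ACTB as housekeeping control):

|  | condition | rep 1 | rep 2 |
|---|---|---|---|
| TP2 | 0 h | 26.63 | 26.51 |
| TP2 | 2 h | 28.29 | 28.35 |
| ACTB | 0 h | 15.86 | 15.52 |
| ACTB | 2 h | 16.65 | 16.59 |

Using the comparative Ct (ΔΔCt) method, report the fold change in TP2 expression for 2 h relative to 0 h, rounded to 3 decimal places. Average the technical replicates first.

Mean Ct: TP2 0 h 26.570; TP2 2 h 28.320; ACTB 0 h 15.690; ACTB 2 h 16.620
ΔCt(0 h) = 26.570 − 15.690 = 10.880
ΔCt(2 h) = 28.320 − 16.620 = 11.700
ΔΔCt = 11.700 − 10.880 = 0.820
Fold change = 2^(−0.820) = 0.5664

0.566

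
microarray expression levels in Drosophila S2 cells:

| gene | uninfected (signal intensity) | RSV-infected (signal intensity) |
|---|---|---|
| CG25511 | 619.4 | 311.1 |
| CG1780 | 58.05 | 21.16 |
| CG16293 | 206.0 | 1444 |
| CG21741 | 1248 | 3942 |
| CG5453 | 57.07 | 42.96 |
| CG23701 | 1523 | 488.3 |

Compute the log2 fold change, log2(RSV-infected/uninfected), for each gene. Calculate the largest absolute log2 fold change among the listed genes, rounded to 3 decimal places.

2.809

log2(311.1/619.4) = -0.993  (CG25511)
log2(21.16/58.05) = -1.456  (CG1780)
log2(1444/206.0) = 2.809  (CG16293)
log2(3942/1248) = 1.659  (CG21741)
log2(42.96/57.07) = -0.410  (CG5453)
log2(488.3/1523) = -1.641  (CG23701)
The largest magnitude belongs to CG16293.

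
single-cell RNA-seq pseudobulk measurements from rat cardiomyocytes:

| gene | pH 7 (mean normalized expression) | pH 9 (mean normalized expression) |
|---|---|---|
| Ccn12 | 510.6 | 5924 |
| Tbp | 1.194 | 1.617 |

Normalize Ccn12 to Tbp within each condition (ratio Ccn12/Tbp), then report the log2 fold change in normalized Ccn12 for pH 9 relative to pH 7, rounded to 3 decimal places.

3.099

Ccn12/Tbp (pH 7) = 510.6 / 1.194 = 427.64
Ccn12/Tbp (pH 9) = 5924 / 1.617 = 3663.6
Fold change = 3663.6 / 427.64 = 8.5670
log2(8.5670) = 3.0988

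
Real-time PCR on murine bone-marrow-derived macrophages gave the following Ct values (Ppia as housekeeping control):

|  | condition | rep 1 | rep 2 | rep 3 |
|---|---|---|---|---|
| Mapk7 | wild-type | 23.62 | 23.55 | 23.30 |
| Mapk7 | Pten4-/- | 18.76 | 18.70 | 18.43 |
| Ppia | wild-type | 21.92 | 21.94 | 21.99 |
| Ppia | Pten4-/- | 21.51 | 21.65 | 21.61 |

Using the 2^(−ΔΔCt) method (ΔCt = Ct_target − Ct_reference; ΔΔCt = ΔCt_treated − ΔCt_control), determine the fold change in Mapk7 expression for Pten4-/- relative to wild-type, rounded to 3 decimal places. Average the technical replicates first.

Mean Ct: Mapk7 wild-type 23.490; Mapk7 Pten4-/- 18.630; Ppia wild-type 21.950; Ppia Pten4-/- 21.590
ΔCt(wild-type) = 23.490 − 21.950 = 1.540
ΔCt(Pten4-/-) = 18.630 − 21.590 = -2.960
ΔΔCt = -2.960 − 1.540 = -4.500
Fold change = 2^(−(-4.500)) = 2^4.500 = 22.6274

22.627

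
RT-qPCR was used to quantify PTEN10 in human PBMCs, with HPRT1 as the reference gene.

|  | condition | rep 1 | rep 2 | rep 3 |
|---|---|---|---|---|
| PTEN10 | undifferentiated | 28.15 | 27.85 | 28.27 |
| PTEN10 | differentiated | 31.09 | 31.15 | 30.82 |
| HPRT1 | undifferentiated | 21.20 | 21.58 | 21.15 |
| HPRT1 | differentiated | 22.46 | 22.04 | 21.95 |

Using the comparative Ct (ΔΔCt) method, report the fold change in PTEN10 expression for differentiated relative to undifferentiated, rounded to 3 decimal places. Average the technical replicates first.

Mean Ct: PTEN10 undifferentiated 28.090; PTEN10 differentiated 31.020; HPRT1 undifferentiated 21.310; HPRT1 differentiated 22.150
ΔCt(undifferentiated) = 28.090 − 21.310 = 6.780
ΔCt(differentiated) = 31.020 − 22.150 = 8.870
ΔΔCt = 8.870 − 6.780 = 2.090
Fold change = 2^(−2.090) = 0.2349

0.235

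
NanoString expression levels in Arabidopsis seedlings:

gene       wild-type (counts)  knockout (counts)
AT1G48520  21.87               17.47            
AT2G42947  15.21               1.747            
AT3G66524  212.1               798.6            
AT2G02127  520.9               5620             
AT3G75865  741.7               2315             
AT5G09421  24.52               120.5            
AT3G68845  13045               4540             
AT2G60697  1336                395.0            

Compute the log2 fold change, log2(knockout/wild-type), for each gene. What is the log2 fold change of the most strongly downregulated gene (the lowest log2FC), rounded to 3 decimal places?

-3.122

log2(17.47/21.87) = -0.324  (AT1G48520)
log2(1.747/15.21) = -3.122  (AT2G42947)
log2(798.6/212.1) = 1.913  (AT3G66524)
log2(5620/520.9) = 3.431  (AT2G02127)
log2(2315/741.7) = 1.642  (AT3G75865)
log2(120.5/24.52) = 2.297  (AT5G09421)
log2(4540/13045) = -1.523  (AT3G68845)
log2(395.0/1336) = -1.758  (AT2G60697)
AT2G42947 is most strongly downregulated.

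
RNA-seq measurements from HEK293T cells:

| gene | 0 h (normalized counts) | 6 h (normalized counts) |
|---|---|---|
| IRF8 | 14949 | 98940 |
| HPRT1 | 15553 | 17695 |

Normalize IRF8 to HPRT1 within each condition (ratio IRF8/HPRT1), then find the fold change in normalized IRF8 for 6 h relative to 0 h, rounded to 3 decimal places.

IRF8/HPRT1 (0 h) = 14949 / 15553 = 0.96117
IRF8/HPRT1 (6 h) = 98940 / 17695 = 5.5914
Fold change = 5.5914 / 0.96117 = 5.8173

5.817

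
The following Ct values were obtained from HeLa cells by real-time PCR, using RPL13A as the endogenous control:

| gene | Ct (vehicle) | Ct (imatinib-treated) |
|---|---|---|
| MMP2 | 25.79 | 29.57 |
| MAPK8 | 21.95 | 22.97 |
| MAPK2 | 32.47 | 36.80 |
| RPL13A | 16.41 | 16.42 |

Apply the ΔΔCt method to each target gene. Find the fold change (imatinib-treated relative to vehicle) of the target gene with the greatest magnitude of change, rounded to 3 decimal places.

MMP2: ΔΔCt = (29.57−16.42) − (25.79−16.41) = 13.15 − 9.38 = 3.77; fold change = 2^-3.77 = 0.073
MAPK8: ΔΔCt = (22.97−16.42) − (21.95−16.41) = 6.55 − 5.54 = 1.01; fold change = 2^-1.01 = 0.497
MAPK2: ΔΔCt = (36.80−16.42) − (32.47−16.41) = 20.38 − 16.06 = 4.32; fold change = 2^-4.32 = 0.050
MAPK2 has the largest |ΔΔCt| = 4.32.

0.050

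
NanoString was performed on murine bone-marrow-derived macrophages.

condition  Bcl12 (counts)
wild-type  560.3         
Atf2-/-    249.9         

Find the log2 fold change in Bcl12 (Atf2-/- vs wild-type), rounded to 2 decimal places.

-1.16

Fold change = 249.9 / 560.3 = 0.4460
log2(0.4460) = -1.165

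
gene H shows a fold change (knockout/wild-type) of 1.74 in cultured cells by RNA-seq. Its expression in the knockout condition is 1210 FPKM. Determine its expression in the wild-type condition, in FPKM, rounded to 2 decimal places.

wild-type expression = 1210 / 1.74 = 695.40

695.40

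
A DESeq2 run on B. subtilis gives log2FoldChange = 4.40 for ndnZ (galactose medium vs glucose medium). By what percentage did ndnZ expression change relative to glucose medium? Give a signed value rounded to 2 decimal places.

Fold change = 2^(4.40) = 21.1121
Percent change = (FC − 1) × 100% = (21.1121 − 1) × 100 = 2011.21%

2011.21%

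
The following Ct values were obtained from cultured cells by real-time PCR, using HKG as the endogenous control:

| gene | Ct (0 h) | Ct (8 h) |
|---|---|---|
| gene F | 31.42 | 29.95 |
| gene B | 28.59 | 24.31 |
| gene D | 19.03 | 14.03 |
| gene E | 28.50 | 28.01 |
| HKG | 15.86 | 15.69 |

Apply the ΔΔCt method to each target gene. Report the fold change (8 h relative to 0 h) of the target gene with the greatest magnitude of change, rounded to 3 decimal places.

gene F: ΔΔCt = (29.95−15.69) − (31.42−15.86) = 14.26 − 15.56 = -1.30; fold change = 2^1.30 = 2.462
gene B: ΔΔCt = (24.31−15.69) − (28.59−15.86) = 8.62 − 12.73 = -4.11; fold change = 2^4.11 = 17.268
gene D: ΔΔCt = (14.03−15.69) − (19.03−15.86) = -1.66 − 3.17 = -4.83; fold change = 2^4.83 = 28.443
gene E: ΔΔCt = (28.01−15.69) − (28.50−15.86) = 12.32 − 12.64 = -0.32; fold change = 2^0.32 = 1.248
gene D has the largest |ΔΔCt| = 4.83.

28.443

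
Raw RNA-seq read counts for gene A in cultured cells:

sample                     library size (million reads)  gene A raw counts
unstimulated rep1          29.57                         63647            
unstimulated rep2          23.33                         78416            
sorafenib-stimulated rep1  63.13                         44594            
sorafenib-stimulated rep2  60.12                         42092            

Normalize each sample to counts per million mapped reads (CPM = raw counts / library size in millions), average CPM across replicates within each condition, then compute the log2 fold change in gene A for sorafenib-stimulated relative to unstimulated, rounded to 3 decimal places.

-1.971

CPM(unstimulated rep1) = 63647 / 29.57 = 2152.4180
CPM(unstimulated rep2) = 78416 / 23.33 = 3361.1659
CPM(sorafenib-stimulated rep1) = 44594 / 63.13 = 706.3837
CPM(sorafenib-stimulated rep2) = 42092 / 60.12 = 700.1331
mean CPM(unstimulated) = 2756.7919; mean CPM(sorafenib-stimulated) = 703.2584
Fold change = 703.2584 / 2756.7919 = 0.25510
log2(0.25510) = -1.9709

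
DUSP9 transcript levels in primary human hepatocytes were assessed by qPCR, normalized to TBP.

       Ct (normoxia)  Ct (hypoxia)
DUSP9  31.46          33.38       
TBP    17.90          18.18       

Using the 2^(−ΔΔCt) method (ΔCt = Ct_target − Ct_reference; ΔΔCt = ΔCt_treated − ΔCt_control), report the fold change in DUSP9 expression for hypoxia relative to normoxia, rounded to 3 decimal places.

ΔCt(normoxia) = 31.460 − 17.900 = 13.560
ΔCt(hypoxia) = 33.380 − 18.180 = 15.200
ΔΔCt = 15.200 − 13.560 = 1.640
Fold change = 2^(−1.640) = 0.3209

0.321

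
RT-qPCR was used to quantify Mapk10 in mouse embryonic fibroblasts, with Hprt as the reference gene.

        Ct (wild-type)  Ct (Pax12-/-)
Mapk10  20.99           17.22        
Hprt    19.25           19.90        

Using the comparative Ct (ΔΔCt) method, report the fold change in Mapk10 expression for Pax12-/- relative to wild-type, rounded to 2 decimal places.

ΔCt(wild-type) = 20.990 − 19.250 = 1.740
ΔCt(Pax12-/-) = 17.220 − 19.900 = -2.680
ΔΔCt = -2.680 − 1.740 = -4.420
Fold change = 2^(−(-4.420)) = 2^4.420 = 21.407

21.41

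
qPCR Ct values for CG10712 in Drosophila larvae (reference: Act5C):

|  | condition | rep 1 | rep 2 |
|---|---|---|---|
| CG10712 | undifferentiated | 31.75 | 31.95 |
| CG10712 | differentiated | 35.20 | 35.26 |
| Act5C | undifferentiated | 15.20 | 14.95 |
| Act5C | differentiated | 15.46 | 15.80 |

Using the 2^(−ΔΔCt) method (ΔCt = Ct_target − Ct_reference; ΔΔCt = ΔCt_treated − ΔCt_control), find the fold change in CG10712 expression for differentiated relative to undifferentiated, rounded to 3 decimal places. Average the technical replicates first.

Mean Ct: CG10712 undifferentiated 31.850; CG10712 differentiated 35.230; Act5C undifferentiated 15.075; Act5C differentiated 15.630
ΔCt(undifferentiated) = 31.850 − 15.075 = 16.775
ΔCt(differentiated) = 35.230 − 15.630 = 19.600
ΔΔCt = 19.600 − 16.775 = 2.825
Fold change = 2^(−2.825) = 0.1411

0.141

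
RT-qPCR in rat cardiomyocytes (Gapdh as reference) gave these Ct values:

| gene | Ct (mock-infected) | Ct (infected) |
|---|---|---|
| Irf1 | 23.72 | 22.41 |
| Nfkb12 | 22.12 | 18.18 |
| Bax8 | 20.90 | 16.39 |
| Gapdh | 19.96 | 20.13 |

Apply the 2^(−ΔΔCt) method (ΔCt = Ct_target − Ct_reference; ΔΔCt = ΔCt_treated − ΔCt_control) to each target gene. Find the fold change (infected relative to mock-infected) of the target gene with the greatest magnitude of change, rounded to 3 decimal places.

Irf1: ΔΔCt = (22.41−20.13) − (23.72−19.96) = 2.28 − 3.76 = -1.48; fold change = 2^1.48 = 2.789
Nfkb12: ΔΔCt = (18.18−20.13) − (22.12−19.96) = -1.95 − 2.16 = -4.11; fold change = 2^4.11 = 17.268
Bax8: ΔΔCt = (16.39−20.13) − (20.90−19.96) = -3.74 − 0.94 = -4.68; fold change = 2^4.68 = 25.634
Bax8 has the largest |ΔΔCt| = 4.68.

25.634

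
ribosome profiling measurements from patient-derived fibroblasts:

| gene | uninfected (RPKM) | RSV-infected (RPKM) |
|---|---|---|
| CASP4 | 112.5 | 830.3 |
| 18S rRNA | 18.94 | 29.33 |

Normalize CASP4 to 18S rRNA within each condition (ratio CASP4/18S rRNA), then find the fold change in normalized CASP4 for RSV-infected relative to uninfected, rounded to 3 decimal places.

4.766

CASP4/18S rRNA (uninfected) = 112.5 / 18.94 = 5.9398
CASP4/18S rRNA (RSV-infected) = 830.3 / 29.33 = 28.309
Fold change = 28.309 / 5.9398 = 4.7660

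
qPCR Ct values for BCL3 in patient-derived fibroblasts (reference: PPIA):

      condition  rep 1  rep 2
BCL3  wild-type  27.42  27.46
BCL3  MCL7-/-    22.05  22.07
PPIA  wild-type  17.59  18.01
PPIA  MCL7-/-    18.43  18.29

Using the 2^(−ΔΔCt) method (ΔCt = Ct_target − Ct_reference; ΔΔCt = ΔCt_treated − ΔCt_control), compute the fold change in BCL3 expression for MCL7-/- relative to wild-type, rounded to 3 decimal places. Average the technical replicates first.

Mean Ct: BCL3 wild-type 27.440; BCL3 MCL7-/- 22.060; PPIA wild-type 17.800; PPIA MCL7-/- 18.360
ΔCt(wild-type) = 27.440 − 17.800 = 9.640
ΔCt(MCL7-/-) = 22.060 − 18.360 = 3.700
ΔΔCt = 3.700 − 9.640 = -5.940
Fold change = 2^(−(-5.940)) = 2^5.940 = 61.3929

61.393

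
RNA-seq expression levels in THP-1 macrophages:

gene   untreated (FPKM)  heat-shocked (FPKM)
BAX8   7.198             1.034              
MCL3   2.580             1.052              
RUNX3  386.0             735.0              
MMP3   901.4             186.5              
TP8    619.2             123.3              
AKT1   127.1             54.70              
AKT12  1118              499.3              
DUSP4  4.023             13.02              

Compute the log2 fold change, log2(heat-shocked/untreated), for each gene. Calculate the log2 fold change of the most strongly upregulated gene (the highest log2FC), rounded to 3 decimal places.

log2(1.034/7.198) = -2.799  (BAX8)
log2(1.052/2.580) = -1.294  (MCL3)
log2(735.0/386.0) = 0.929  (RUNX3)
log2(186.5/901.4) = -2.273  (MMP3)
log2(123.3/619.2) = -2.328  (TP8)
log2(54.70/127.1) = -1.216  (AKT1)
log2(499.3/1118) = -1.163  (AKT12)
log2(13.02/4.023) = 1.694  (DUSP4)
DUSP4 is most strongly upregulated.

1.694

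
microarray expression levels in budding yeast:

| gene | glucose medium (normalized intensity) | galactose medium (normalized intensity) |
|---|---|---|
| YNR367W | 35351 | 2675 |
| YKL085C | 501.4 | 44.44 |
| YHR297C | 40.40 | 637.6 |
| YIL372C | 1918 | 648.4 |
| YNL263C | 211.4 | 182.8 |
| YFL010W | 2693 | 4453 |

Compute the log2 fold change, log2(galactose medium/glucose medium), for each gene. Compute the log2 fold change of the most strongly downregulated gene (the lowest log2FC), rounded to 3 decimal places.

-3.724

log2(2675/35351) = -3.724  (YNR367W)
log2(44.44/501.4) = -3.496  (YKL085C)
log2(637.6/40.40) = 3.980  (YHR297C)
log2(648.4/1918) = -1.565  (YIL372C)
log2(182.8/211.4) = -0.210  (YNL263C)
log2(4453/2693) = 0.726  (YFL010W)
YNR367W is most strongly downregulated.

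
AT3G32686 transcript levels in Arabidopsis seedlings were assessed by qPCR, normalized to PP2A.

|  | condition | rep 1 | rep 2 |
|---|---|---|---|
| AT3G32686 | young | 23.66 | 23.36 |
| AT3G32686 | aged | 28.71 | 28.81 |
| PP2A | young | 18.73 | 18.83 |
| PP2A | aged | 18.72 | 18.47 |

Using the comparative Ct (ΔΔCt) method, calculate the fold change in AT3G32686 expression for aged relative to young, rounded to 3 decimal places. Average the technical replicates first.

0.023

Mean Ct: AT3G32686 young 23.510; AT3G32686 aged 28.760; PP2A young 18.780; PP2A aged 18.595
ΔCt(young) = 23.510 − 18.780 = 4.730
ΔCt(aged) = 28.760 − 18.595 = 10.165
ΔΔCt = 10.165 − 4.730 = 5.435
Fold change = 2^(−5.435) = 0.0231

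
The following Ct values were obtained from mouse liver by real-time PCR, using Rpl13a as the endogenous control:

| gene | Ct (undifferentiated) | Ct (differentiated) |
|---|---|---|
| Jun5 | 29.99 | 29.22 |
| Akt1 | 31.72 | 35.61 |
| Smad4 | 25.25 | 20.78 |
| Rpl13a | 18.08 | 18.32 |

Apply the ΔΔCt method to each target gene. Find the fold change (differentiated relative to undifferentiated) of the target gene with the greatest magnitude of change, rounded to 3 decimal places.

26.173

Jun5: ΔΔCt = (29.22−18.32) − (29.99−18.08) = 10.90 − 11.91 = -1.01; fold change = 2^1.01 = 2.014
Akt1: ΔΔCt = (35.61−18.32) − (31.72−18.08) = 17.29 − 13.64 = 3.65; fold change = 2^-3.65 = 0.080
Smad4: ΔΔCt = (20.78−18.32) − (25.25−18.08) = 2.46 − 7.17 = -4.71; fold change = 2^4.71 = 26.173
Smad4 has the largest |ΔΔCt| = 4.71.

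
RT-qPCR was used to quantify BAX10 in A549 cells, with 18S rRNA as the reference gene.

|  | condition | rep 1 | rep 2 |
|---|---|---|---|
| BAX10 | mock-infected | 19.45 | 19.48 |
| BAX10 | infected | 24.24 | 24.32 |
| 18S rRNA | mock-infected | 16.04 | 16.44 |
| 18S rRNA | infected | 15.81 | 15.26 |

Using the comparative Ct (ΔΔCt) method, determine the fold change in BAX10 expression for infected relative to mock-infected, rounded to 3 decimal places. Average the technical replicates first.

Mean Ct: BAX10 mock-infected 19.465; BAX10 infected 24.280; 18S rRNA mock-infected 16.240; 18S rRNA infected 15.535
ΔCt(mock-infected) = 19.465 − 16.240 = 3.225
ΔCt(infected) = 24.280 − 15.535 = 8.745
ΔΔCt = 8.745 − 3.225 = 5.520
Fold change = 2^(−5.520) = 0.0218

0.022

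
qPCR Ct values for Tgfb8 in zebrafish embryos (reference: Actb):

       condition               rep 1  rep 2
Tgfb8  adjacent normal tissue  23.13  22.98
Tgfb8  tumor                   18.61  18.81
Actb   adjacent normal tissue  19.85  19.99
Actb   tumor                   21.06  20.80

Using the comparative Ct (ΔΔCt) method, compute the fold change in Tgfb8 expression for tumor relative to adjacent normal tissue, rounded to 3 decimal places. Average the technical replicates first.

40.928

Mean Ct: Tgfb8 adjacent normal tissue 23.055; Tgfb8 tumor 18.710; Actb adjacent normal tissue 19.920; Actb tumor 20.930
ΔCt(adjacent normal tissue) = 23.055 − 19.920 = 3.135
ΔCt(tumor) = 18.710 − 20.930 = -2.220
ΔΔCt = -2.220 − 3.135 = -5.355
Fold change = 2^(−(-5.355)) = 2^5.355 = 40.9275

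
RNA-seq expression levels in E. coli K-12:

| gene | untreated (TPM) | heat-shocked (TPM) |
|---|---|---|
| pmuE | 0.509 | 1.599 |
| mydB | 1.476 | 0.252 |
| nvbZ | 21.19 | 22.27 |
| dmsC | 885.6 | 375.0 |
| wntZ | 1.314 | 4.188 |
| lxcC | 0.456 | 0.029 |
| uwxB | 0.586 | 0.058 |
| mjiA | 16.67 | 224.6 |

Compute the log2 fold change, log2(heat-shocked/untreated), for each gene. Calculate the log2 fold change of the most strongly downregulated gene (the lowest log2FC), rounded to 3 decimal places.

-3.975

log2(1.599/0.509) = 1.651  (pmuE)
log2(0.252/1.476) = -2.550  (mydB)
log2(22.27/21.19) = 0.072  (nvbZ)
log2(375.0/885.6) = -1.240  (dmsC)
log2(4.188/1.314) = 1.672  (wntZ)
log2(0.029/0.456) = -3.975  (lxcC)
log2(0.058/0.586) = -3.337  (uwxB)
log2(224.6/16.67) = 3.752  (mjiA)
lxcC is most strongly downregulated.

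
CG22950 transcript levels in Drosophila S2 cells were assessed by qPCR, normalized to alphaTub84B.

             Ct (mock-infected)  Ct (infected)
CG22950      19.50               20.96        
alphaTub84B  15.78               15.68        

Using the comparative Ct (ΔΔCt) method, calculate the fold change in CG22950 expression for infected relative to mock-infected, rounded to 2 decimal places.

ΔCt(mock-infected) = 19.500 − 15.780 = 3.720
ΔCt(infected) = 20.960 − 15.680 = 5.280
ΔΔCt = 5.280 − 3.720 = 1.560
Fold change = 2^(−1.560) = 0.339

0.34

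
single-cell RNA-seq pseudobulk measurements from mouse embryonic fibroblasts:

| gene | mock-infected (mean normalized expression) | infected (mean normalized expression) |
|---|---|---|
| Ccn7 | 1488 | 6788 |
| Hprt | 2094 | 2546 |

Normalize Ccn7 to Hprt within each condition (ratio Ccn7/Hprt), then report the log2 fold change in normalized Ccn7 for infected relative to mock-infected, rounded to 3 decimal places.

1.908

Ccn7/Hprt (mock-infected) = 1488 / 2094 = 0.7106
Ccn7/Hprt (infected) = 6788 / 2546 = 2.6661
Fold change = 2.6661 / 0.7106 = 3.7520
log2(3.7520) = 1.9076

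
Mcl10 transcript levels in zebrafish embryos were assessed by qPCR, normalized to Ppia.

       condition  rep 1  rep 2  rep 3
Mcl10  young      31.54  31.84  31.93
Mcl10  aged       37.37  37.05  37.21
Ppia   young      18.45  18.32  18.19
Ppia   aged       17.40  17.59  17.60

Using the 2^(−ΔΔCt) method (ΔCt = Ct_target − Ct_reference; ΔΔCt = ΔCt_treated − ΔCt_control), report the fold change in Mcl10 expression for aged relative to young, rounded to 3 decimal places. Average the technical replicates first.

0.013

Mean Ct: Mcl10 young 31.770; Mcl10 aged 37.210; Ppia young 18.320; Ppia aged 17.530
ΔCt(young) = 31.770 − 18.320 = 13.450
ΔCt(aged) = 37.210 − 17.530 = 19.680
ΔΔCt = 19.680 − 13.450 = 6.230
Fold change = 2^(−6.230) = 0.0133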